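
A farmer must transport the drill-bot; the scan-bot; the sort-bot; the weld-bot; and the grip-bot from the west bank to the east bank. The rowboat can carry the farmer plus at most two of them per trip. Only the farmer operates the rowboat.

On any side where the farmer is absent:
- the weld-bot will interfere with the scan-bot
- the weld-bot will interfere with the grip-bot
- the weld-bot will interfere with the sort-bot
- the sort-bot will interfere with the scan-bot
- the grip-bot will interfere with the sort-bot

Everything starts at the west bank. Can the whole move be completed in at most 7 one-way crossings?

Yes

Yes — this plan uses 7 crossings (≤ 7):
1. Farmer goes to the east bank with the sort-bot and the weld-bot.  [the west bank: the drill-bot, the grip-bot, the scan-bot | the east bank: the sort-bot, the weld-bot]
2. Farmer goes back to the west bank with the sort-bot.  [the west bank: the drill-bot, the grip-bot, the scan-bot, the sort-bot | the east bank: the weld-bot]
3. Farmer goes to the east bank with the drill-bot and the sort-bot.  [the west bank: the grip-bot, the scan-bot | the east bank: the drill-bot, the sort-bot, the weld-bot]
4. Farmer goes back to the west bank with the sort-bot.  [the west bank: the grip-bot, the scan-bot, the sort-bot | the east bank: the drill-bot, the weld-bot]
5. Farmer goes to the east bank with the grip-bot and the scan-bot.  [the west bank: the sort-bot | the east bank: the drill-bot, the grip-bot, the scan-bot, the weld-bot]
6. Farmer goes back to the west bank with the weld-bot.  [the west bank: the sort-bot, the weld-bot | the east bank: the drill-bot, the grip-bot, the scan-bot]
7. Farmer goes to the east bank with the sort-bot and the weld-bot.  [the west bank: — | the east bank: the drill-bot, the grip-bot, the scan-bot, the sort-bot, the weld-bot]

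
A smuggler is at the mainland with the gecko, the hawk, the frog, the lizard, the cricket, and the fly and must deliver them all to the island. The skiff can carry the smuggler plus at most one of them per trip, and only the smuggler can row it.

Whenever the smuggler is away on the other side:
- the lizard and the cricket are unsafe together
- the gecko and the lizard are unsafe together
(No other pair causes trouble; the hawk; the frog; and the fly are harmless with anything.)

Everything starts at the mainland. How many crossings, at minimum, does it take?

13

Counting alone: the smuggler can take at most 1 across per trip to the island, so moving all 6 needs at least 6 loaded trips out, with a return between consecutive ones — at least 11 crossings.
The safety rule pushes this higher. Following every safe sequence of crossings, the most of the 6 that can be at the island as the skiff arrives there on crossing 11 is 5 — never all 6.
So no plan with fewer than 13 crossings exists, and this one achieves 13:
1. Smuggler goes to the island with the lizard.  [the mainland: the cricket, the fly, the frog, the gecko, the hawk | the island: the lizard]
2. Smuggler goes back to the mainland alone.  [the mainland: the cricket, the fly, the frog, the gecko, the hawk | the island: the lizard]
3. Smuggler goes to the island with the gecko.  [the mainland: the cricket, the fly, the frog, the hawk | the island: the gecko, the lizard]
4. Smuggler goes back to the mainland with the lizard.  [the mainland: the cricket, the fly, the frog, the hawk, the lizard | the island: the gecko]
5. Smuggler goes to the island with the cricket.  [the mainland: the fly, the frog, the hawk, the lizard | the island: the cricket, the gecko]
6. Smuggler goes back to the mainland alone.  [the mainland: the fly, the frog, the hawk, the lizard | the island: the cricket, the gecko]
7. Smuggler goes to the island with the hawk.  [the mainland: the fly, the frog, the lizard | the island: the cricket, the gecko, the hawk]
8. Smuggler goes back to the mainland alone.  [the mainland: the fly, the frog, the lizard | the island: the cricket, the gecko, the hawk]
9. Smuggler goes to the island with the frog.  [the mainland: the fly, the lizard | the island: the cricket, the frog, the gecko, the hawk]
10. Smuggler goes back to the mainland alone.  [the mainland: the fly, the lizard | the island: the cricket, the frog, the gecko, the hawk]
11. Smuggler goes to the island with the fly.  [the mainland: the lizard | the island: the cricket, the fly, the frog, the gecko, the hawk]
12. Smuggler goes back to the mainland alone.  [the mainland: the lizard | the island: the cricket, the fly, the frog, the gecko, the hawk]
13. Smuggler goes to the island with the lizard.  [the mainland: — | the island: the cricket, the fly, the frog, the gecko, the hawk, the lizard]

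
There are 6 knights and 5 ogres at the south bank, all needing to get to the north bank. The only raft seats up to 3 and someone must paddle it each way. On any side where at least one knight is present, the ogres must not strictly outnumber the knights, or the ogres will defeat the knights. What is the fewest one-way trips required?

9

Counting alone: each trip to the north bank takes at most 3 across and each return brings at least 1 back, so after t trips out (and t−1 returns) at most 3t − (t−1) of the 11 are across; that first reaches 11 at t = 5, so at least 9 crossings are needed.
The plan below uses exactly 9 crossings, so it is optimal:
1. 3 ogres → the north bank.  (the south bank: 6K 2O; the north bank: 0K 3O)
2. 1 ogre ← the south bank.  (the south bank: 6K 3O; the north bank: 0K 2O)
3. 3 knights → the north bank.  (the south bank: 3K 3O; the north bank: 3K 2O)
4. 1 knight ← the south bank.  (the south bank: 4K 3O; the north bank: 2K 2O)
5. 2 knights and 1 ogre → the north bank.  (the south bank: 2K 2O; the north bank: 4K 3O)
6. 1 knight ← the south bank.  (the south bank: 3K 2O; the north bank: 3K 3O)
7. 2 knights and 1 ogre → the north bank.  (the south bank: 1K 1O; the north bank: 5K 4O)
8. 1 knight ← the south bank.  (the south bank: 2K 1O; the north bank: 4K 4O)
9. 2 knights and 1 ogre → the north bank.  (the south bank: 0K 0O; the north bank: 6K 5O)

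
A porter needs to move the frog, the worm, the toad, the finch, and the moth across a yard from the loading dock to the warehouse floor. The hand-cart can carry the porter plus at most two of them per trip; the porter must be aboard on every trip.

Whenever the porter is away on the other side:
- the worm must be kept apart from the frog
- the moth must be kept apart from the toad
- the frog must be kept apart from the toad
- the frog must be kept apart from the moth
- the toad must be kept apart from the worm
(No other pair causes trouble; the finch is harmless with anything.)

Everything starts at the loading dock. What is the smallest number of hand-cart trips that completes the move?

7

Counting alone: the porter can take at most 2 across per trip to the warehouse floor, so moving all 5 needs at least 3 loaded trips out, with a return between consecutive ones — at least 5 crossings.
The safety rule pushes this higher. Following every safe sequence of crossings, the most of the 5 that can be at the warehouse floor as the hand-cart arrives there on crossing 5 is 4 — never all 5.
So no plan with fewer than 7 crossings exists, and this one achieves 7:
1. Porter goes to the warehouse floor with the frog and the toad.
2. Porter goes back to the loading dock with the frog.
3. Porter goes to the warehouse floor with the finch and the frog.
4. Porter goes back to the loading dock with the frog.
5. Porter goes to the warehouse floor with the moth and the worm.
6. Porter goes back to the loading dock with the toad.
7. Porter goes to the warehouse floor with the frog and the toad.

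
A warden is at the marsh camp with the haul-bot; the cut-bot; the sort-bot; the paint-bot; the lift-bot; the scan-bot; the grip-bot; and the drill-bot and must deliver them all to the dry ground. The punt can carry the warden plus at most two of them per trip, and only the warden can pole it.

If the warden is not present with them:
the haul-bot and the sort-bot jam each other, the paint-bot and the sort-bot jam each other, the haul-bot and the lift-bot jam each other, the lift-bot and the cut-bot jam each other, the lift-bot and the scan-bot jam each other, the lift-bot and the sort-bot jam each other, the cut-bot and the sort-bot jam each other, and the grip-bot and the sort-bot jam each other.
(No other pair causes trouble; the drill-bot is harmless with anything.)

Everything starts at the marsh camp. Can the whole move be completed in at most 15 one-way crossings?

Yes — this plan uses 13 crossings (≤ 15):
1. Warden goes to the dry ground with the lift-bot and the sort-bot.
2. Warden goes back to the marsh camp with the sort-bot.
3. Warden goes to the dry ground with the paint-bot and the sort-bot.
4. Warden goes back to the marsh camp with the sort-bot.
5. Warden goes to the dry ground with the grip-bot and the sort-bot.
6. Warden goes back to the marsh camp with the sort-bot.
7. Warden goes to the dry ground with the cut-bot and the haul-bot.
8. Warden goes back to the marsh camp with the lift-bot.
9. Warden goes to the dry ground with the scan-bot and the sort-bot.
10. Warden goes back to the marsh camp with the sort-bot.
11. Warden goes to the dry ground with the drill-bot and the sort-bot.
12. Warden goes back to the marsh camp with the sort-bot.
13. Warden goes to the dry ground with the lift-bot and the sort-bot.

Yes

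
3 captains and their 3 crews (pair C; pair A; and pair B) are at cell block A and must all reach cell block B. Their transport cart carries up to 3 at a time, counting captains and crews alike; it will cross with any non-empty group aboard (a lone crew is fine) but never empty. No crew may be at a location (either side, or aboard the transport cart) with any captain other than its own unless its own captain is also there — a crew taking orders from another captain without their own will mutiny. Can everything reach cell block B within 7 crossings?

Yes

Yes — this plan uses 5 crossings (≤ 7):
1. captain C and crew C cross → cell block B.
2. captain C crosses ← cell block A.
3. captain A, captain B, and captain C cross → cell block B.
4. crew C crosses ← cell block A.
5. crew A, crew B, and crew C cross → cell block B.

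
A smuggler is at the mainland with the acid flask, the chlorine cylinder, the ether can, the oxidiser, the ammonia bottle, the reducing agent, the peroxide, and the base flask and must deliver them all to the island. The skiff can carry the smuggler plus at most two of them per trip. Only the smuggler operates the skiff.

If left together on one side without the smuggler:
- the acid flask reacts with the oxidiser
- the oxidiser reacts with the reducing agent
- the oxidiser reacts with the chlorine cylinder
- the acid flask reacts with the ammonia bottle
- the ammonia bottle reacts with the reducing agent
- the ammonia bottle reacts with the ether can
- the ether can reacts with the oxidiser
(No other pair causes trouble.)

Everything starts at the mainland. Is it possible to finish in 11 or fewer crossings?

Yes — this plan uses 9 crossings (≤ 11):
1. Smuggler goes to the island with the ammonia bottle and the oxidiser.
2. Smuggler goes back to the mainland alone.
3. Smuggler goes to the island with the acid flask and the chlorine cylinder.
4. Smuggler goes back to the mainland with the ammonia bottle and the oxidiser.
5. Smuggler goes to the island with the ether can and the reducing agent.
6. Smuggler goes back to the mainland alone.
7. Smuggler goes to the island with the base flask and the peroxide.
8. Smuggler goes back to the mainland alone.
9. Smuggler goes to the island with the ammonia bottle and the oxidiser.

Yes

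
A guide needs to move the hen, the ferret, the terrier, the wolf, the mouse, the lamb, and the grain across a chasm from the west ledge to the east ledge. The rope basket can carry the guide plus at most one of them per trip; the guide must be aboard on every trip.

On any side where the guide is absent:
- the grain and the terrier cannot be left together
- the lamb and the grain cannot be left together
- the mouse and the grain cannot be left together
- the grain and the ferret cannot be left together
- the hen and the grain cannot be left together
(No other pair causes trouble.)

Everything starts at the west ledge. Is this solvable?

No

Following every safe sequence of crossings from the start, the most of the 7 that can be at the east ledge as the rope basket arrives there on crossings 1, 3, 5 is 1, 2, 3 respectively; the best ever achieved is 3 of 7.
From crossing 7 on, no configuration arises that was not already reachable earlier: only 26 distinct safe configurations (who is on which side, and where the rope basket is) can ever be reached, none of them has everyone across, and every continuation just revisits them. So no valid plan exists.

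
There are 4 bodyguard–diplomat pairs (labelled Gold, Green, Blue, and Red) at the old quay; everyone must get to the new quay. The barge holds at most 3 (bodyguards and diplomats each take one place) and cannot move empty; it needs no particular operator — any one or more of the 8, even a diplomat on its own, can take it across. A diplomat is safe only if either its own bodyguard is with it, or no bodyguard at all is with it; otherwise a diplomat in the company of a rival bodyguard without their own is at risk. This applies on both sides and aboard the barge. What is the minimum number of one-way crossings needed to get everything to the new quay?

9

Counting alone: each trip to the new quay takes at most 3 across and each return brings at least 1 back, so after t trips out (and t−1 returns) at most 3t − (t−1) of the 8 are across; that first reaches 8 at t = 4, so at least 7 crossings are needed.
The safety rule pushes this higher. Following every safe sequence of crossings, the most of the 8 that can be at the new quay as the barge arrives there on crossing 7 is 7 — never all 8.
So no plan with fewer than 9 crossings exists, and this one achieves 9:
1. bodyguard Gold and diplomat Gold cross → the new quay.
2. bodyguard Gold crosses ← the old quay.
3. bodyguard Gold, bodyguard Green, and diplomat Green cross → the new quay.
4. bodyguard Gold and diplomat Gold cross ← the old quay.
5. bodyguard Blue, bodyguard Gold, and bodyguard Red cross → the new quay.
6. diplomat Green crosses ← the old quay.
7. diplomat Gold and diplomat Green cross → the new quay.
8. diplomat Gold crosses ← the old quay.
9. diplomat Blue, diplomat Gold, and diplomat Red cross → the new quay.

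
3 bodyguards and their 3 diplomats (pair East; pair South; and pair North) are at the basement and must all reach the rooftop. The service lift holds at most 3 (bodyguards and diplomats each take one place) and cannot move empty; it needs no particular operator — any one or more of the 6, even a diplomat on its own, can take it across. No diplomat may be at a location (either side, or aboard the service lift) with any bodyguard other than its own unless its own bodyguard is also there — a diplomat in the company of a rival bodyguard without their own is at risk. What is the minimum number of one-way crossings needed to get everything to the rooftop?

5

Counting alone: each trip to the rooftop takes at most 3 across and each return brings at least 1 back, so after t trips out (and t−1 returns) at most 3t − (t−1) of the 6 are across; that first reaches 6 at t = 3, so at least 5 crossings are needed.
The plan below uses exactly 5 crossings, so it is optimal:
1. bodyguard East and diplomat East cross → the rooftop.
2. bodyguard East crosses ← the basement.
3. bodyguard East, bodyguard North, and bodyguard South cross → the rooftop.
4. diplomat East crosses ← the basement.
5. diplomat East, diplomat North, and diplomat South cross → the rooftop.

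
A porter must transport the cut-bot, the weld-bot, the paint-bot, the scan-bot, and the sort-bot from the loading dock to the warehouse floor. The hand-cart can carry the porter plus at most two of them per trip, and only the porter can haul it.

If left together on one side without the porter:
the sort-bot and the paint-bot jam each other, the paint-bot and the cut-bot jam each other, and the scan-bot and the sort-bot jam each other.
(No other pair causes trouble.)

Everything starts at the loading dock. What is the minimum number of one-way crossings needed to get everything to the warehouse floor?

Counting alone: the porter can take at most 2 across per trip to the warehouse floor, so moving all 5 needs at least 3 loaded trips out, with a return between consecutive ones — at least 5 crossings.
The plan below uses exactly 5 crossings, so it is optimal:
1. Porter goes to the warehouse floor with the cut-bot and the sort-bot.  [the loading dock: the paint-bot, the scan-bot, the weld-bot | the warehouse floor: the cut-bot, the sort-bot]
2. Porter goes back to the loading dock alone.  [the loading dock: the paint-bot, the scan-bot, the weld-bot | the warehouse floor: the cut-bot, the sort-bot]
3. Porter goes to the warehouse floor with the weld-bot.  [the loading dock: the paint-bot, the scan-bot | the warehouse floor: the cut-bot, the sort-bot, the weld-bot]
4. Porter goes back to the loading dock alone.  [the loading dock: the paint-bot, the scan-bot | the warehouse floor: the cut-bot, the sort-bot, the weld-bot]
5. Porter goes to the warehouse floor with the paint-bot and the scan-bot.  [the loading dock: — | the warehouse floor: the cut-bot, the paint-bot, the scan-bot, the sort-bot, the weld-bot]

5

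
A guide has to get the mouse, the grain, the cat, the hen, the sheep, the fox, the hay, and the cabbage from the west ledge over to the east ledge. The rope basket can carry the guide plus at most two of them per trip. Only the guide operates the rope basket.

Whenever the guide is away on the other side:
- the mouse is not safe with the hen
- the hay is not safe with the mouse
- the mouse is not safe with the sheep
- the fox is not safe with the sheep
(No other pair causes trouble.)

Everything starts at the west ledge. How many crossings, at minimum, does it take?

Counting alone: the guide can take at most 2 across per trip to the east ledge, so moving all 8 needs at least 4 loaded trips out, with a return between consecutive ones — at least 7 crossings.
The safety rule pushes this higher. Following every safe sequence of crossings, the most of the 8 that can be at the east ledge as the rope basket arrives there on crossing 7 is 7 — never all 8.
So no plan with fewer than 9 crossings exists, and this one achieves 9:
1. Guide goes to the east ledge with the mouse and the sheep.
2. Guide goes back to the west ledge with the mouse.
3. Guide goes to the east ledge with the grain and the mouse.
4. Guide goes back to the west ledge with the mouse.
5. Guide goes to the east ledge with the hay and the hen.
6. Guide goes back to the west ledge alone.
7. Guide goes to the east ledge with the cabbage and the cat.
8. Guide goes back to the west ledge alone.
9. Guide goes to the east ledge with the fox and the mouse.

9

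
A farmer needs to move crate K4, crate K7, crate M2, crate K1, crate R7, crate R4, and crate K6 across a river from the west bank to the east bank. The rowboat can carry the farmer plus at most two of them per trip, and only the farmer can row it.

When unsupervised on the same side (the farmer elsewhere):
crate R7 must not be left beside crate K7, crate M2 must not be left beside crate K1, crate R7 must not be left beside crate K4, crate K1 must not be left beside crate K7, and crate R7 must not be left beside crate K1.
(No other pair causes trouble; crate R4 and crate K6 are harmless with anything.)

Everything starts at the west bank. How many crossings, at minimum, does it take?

11

Counting alone: the farmer can take at most 2 across per trip to the east bank, so moving all 7 needs at least 4 loaded trips out, with a return between consecutive ones — at least 7 crossings.
The safety rule pushes this higher. Following every safe sequence of crossings, the most of the 7 that can be at the east bank as the rowboat arrives there on crossings 7, 9 is 5, 6 respectively — never all 7.
So no plan with fewer than 11 crossings exists, and this one achieves 11:
1. Farmer goes to the east bank with crate K1 and crate R7.
2. Farmer goes back to the west bank with crate K1.
3. Farmer goes to the east bank with crate K1 and crate K4.
4. Farmer goes back to the west bank with crate R7.
5. Farmer goes to the east bank with crate K7 and crate M2.
6. Farmer goes back to the west bank with crate K1.
7. Farmer goes to the east bank with crate K1 and crate R4.
8. Farmer goes back to the west bank with crate K1.
9. Farmer goes to the east bank with crate K1 and crate K6.
10. Farmer goes back to the west bank with crate K1.
11. Farmer goes to the east bank with crate K1 and crate R7.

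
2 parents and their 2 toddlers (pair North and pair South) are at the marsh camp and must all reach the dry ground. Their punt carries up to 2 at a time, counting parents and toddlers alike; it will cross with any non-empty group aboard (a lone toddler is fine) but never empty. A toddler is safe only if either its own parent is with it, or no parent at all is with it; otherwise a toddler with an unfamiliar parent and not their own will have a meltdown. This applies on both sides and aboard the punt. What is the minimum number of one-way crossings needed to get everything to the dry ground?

5

Counting alone: each trip to the dry ground takes at most 2 across and each return brings at least 1 back, so after t trips out (and t−1 returns) at most 2t − (t−1) of the 4 are across; that first reaches 4 at t = 3, so at least 5 crossings are needed.
The plan below uses exactly 5 crossings, so it is optimal:
1. parent North and toddler North cross → the dry ground.
2. parent North crosses ← the marsh camp.
3. parent North and parent South cross → the dry ground.
4. parent South crosses ← the marsh camp.
5. parent South and toddler South cross → the dry ground.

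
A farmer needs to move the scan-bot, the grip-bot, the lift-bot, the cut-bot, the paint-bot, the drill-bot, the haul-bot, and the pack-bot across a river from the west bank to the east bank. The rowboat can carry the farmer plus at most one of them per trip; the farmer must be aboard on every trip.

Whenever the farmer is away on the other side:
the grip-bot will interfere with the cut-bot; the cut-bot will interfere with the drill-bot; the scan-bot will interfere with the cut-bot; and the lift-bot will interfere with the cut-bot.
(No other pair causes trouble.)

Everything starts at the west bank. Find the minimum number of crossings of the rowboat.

impossible

Following every safe sequence of crossings from the start, the most of the 8 that can be at the east bank as the rowboat arrives there on crossings 1, 3, 5, 7, 9 is 1, 2, 3, 4, 5 respectively; the best ever achieved is 5 of 8.
From crossing 11 on, no configuration arises that was not already reachable earlier: only 88 distinct safe configurations (who is on which side, and where the rowboat is) can ever be reached, none of them has everyone across, and every continuation just revisits them. So no valid plan exists.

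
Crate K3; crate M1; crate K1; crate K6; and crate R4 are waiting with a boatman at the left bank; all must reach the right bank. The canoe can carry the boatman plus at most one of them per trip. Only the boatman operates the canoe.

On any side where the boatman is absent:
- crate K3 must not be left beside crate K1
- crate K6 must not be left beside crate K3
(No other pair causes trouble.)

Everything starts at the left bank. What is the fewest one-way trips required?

11

Counting alone: the boatman can take at most 1 across per trip to the right bank, so moving all 5 needs at least 5 loaded trips out, with a return between consecutive ones — at least 9 crossings.
The safety rule pushes this higher. Following every safe sequence of crossings, the most of the 5 that can be at the right bank as the canoe arrives there on crossing 9 is 4 — never all 5.
So no plan with fewer than 11 crossings exists, and this one achieves 11:
1. Boatman goes to the right bank with crate K3.
2. Boatman goes back to the left bank alone.
3. Boatman goes to the right bank with crate M1.
4. Boatman goes back to the left bank alone.
5. Boatman goes to the right bank with crate K1.
6. Boatman goes back to the left bank with crate K3.
7. Boatman goes to the right bank with crate K6.
8. Boatman goes back to the left bank alone.
9. Boatman goes to the right bank with crate R4.
10. Boatman goes back to the left bank alone.
11. Boatman goes to the right bank with crate K3.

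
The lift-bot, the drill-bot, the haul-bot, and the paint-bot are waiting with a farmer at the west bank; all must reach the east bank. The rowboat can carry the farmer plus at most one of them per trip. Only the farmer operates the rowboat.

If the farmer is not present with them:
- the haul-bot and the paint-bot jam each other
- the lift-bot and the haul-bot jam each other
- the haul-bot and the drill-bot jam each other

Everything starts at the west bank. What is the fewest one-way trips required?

Following every safe sequence of crossings from the start, the most of the 4 that can be at the east bank as the rowboat arrives there on crossings 1, 3 is 1, 2 respectively; the best ever achieved is 2 of 4.
From crossing 5 on, no configuration arises that was not already reachable earlier: only 9 distinct safe configurations (who is on which side, and where the rowboat is) can ever be reached, none of them has everyone across, and every continuation just revisits them. So no valid plan exists.

impossible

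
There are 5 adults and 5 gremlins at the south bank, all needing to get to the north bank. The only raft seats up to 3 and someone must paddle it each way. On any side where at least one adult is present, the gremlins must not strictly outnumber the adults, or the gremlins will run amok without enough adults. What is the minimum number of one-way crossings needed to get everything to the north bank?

Counting alone: each trip to the north bank takes at most 3 across and each return brings at least 1 back, so after t trips out (and t−1 returns) at most 3t − (t−1) of the 10 are across; that first reaches 10 at t = 5, so at least 9 crossings are needed.
The safety rule pushes this higher. Following every safe sequence of crossings, the most of the 10 that can be at the north bank as the raft arrives there on crossing 9 is 9 — never all 10.
So no plan with fewer than 11 crossings exists, and this one achieves 11:
1. 2 gremlins → the north bank.  (the south bank: 5A 3G; the north bank: 0A 2G)
2. 1 gremlin ← the south bank.  (the south bank: 5A 4G; the north bank: 0A 1G)
3. 3 gremlins → the north bank.  (the south bank: 5A 1G; the north bank: 0A 4G)
4. 1 gremlin ← the south bank.  (the south bank: 5A 2G; the north bank: 0A 3G)
5. 3 adults → the north bank.  (the south bank: 2A 2G; the north bank: 3A 3G)
6. 1 adult and 1 gremlin ← the south bank.  (the south bank: 3A 3G; the north bank: 2A 2G)
7. 3 adults → the north bank.  (the south bank: 0A 3G; the north bank: 5A 2G)
8. 1 gremlin ← the south bank.  (the south bank: 0A 4G; the north bank: 5A 1G)
9. 2 gremlins → the north bank.  (the south bank: 0A 2G; the north bank: 5A 3G)
10. 1 gremlin ← the south bank.  (the south bank: 0A 3G; the north bank: 5A 2G)
11. 3 gremlins → the north bank.  (the south bank: 0A 0G; the north bank: 5A 5G)

11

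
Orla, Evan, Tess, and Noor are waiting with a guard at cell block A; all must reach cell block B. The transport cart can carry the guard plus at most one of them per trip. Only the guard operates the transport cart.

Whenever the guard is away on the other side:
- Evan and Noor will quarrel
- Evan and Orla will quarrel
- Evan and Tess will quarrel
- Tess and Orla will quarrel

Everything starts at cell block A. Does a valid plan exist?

Whatever the first load, the items left behind include a forbidden pair without the guard. No opening move is safe, so no plan exists.

No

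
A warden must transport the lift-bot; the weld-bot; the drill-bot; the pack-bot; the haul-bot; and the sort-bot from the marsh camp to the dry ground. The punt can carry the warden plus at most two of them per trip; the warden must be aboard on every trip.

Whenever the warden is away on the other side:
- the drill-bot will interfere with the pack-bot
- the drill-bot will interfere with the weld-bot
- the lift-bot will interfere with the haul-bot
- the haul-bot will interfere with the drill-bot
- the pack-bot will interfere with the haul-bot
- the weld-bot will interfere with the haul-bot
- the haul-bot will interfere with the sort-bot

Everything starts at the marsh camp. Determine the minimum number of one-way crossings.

9

Counting alone: the warden can take at most 2 across per trip to the dry ground, so moving all 6 needs at least 3 loaded trips out, with a return between consecutive ones — at least 5 crossings.
The safety rule pushes this higher. Following every safe sequence of crossings, the most of the 6 that can be at the dry ground as the punt arrives there on crossings 5, 7 is 4, 5 respectively — never all 6.
So no plan with fewer than 9 crossings exists, and this one achieves 9:
1. Warden goes to the dry ground with the drill-bot and the haul-bot.  [the marsh camp: the lift-bot, the pack-bot, the sort-bot, the weld-bot | the dry ground: the drill-bot, the haul-bot]
2. Warden goes back to the marsh camp with the drill-bot.  [the marsh camp: the drill-bot, the lift-bot, the pack-bot, the sort-bot, the weld-bot | the dry ground: the haul-bot]
3. Warden goes to the dry ground with the drill-bot and the lift-bot.  [the marsh camp: the pack-bot, the sort-bot, the weld-bot | the dry ground: the drill-bot, the haul-bot, the lift-bot]
4. Warden goes back to the marsh camp with the haul-bot.  [the marsh camp: the haul-bot, the pack-bot, the sort-bot, the weld-bot | the dry ground: the drill-bot, the lift-bot]
5. Warden goes to the dry ground with the haul-bot and the sort-bot.  [the marsh camp: the pack-bot, the weld-bot | the dry ground: the drill-bot, the haul-bot, the lift-bot, the sort-bot]
6. Warden goes back to the marsh camp with the haul-bot.  [the marsh camp: the haul-bot, the pack-bot, the weld-bot | the dry ground: the drill-bot, the lift-bot, the sort-bot]
7. Warden goes to the dry ground with the pack-bot and the weld-bot.  [the marsh camp: the haul-bot | the dry ground: the drill-bot, the lift-bot, the pack-bot, the sort-bot, the weld-bot]
8. Warden goes back to the marsh camp with the drill-bot.  [the marsh camp: the drill-bot, the haul-bot | the dry ground: the lift-bot, the pack-bot, the sort-bot, the weld-bot]
9. Warden goes to the dry ground with the drill-bot and the haul-bot.  [the marsh camp: — | the dry ground: the drill-bot, the haul-bot, the lift-bot, the pack-bot, the sort-bot, the weld-bot]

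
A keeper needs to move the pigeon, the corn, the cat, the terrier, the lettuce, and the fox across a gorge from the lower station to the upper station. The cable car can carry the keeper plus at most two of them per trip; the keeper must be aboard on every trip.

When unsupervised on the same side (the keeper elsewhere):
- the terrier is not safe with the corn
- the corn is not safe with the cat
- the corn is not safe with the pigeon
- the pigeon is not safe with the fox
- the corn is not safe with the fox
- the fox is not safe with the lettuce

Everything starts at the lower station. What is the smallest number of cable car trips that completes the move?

Counting alone: the keeper can take at most 2 across per trip to the upper station, so moving all 6 needs at least 3 loaded trips out, with a return between consecutive ones — at least 5 crossings.
The safety rule pushes this higher. Following every safe sequence of crossings, the most of the 6 that can be at the upper station as the cable car arrives there on crossings 5, 7 is 4, 5 respectively — never all 6.
So no plan with fewer than 9 crossings exists, and this one achieves 9:
1. Keeper goes to the upper station with the corn and the fox.
2. Keeper goes back to the lower station with the corn.
3. Keeper goes to the upper station with the cat and the corn.
4. Keeper goes back to the lower station with the corn.
5. Keeper goes to the upper station with the pigeon and the terrier.
6. Keeper goes back to the lower station with the pigeon.
7. Keeper goes to the upper station with the lettuce and the pigeon.
8. Keeper goes back to the lower station with the fox.
9. Keeper goes to the upper station with the corn and the fox.

9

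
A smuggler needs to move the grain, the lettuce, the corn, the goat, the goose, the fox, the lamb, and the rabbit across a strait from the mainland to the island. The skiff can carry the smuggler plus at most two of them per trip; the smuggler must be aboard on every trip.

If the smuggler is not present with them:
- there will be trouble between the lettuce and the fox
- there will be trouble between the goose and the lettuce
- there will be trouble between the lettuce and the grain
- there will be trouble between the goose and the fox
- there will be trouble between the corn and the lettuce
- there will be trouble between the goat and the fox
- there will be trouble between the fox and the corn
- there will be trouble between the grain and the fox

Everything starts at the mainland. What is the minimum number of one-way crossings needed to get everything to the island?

impossible

Following every safe sequence of crossings from the start, the most of the 8 that can be at the island as the skiff arrives there on crossings 1, 3, 5, 7, 9 is 2, 3, 4, 5, 6 respectively; the best ever achieved is 6 of 8.
From crossing 11 on, no configuration arises that was not already reachable earlier: only 76 distinct safe configurations (who is on which side, and where the skiff is) can ever be reached, none of them has everyone across, and every continuation just revisits them. So no valid plan exists.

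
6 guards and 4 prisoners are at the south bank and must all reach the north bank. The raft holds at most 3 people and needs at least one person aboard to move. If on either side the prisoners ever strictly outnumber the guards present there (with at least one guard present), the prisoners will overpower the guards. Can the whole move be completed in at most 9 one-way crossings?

Yes — this plan uses 9 crossings (≤ 9):
1. 2 prisoners → the north bank.  (the south bank: 6G 2P; the north bank: 0G 2P)
2. 1 prisoner ← the south bank.  (the south bank: 6G 3P; the north bank: 0G 1P)
3. 3 prisoners → the north bank.  (the south bank: 6G 0P; the north bank: 0G 4P)
4. 1 prisoner ← the south bank.  (the south bank: 6G 1P; the north bank: 0G 3P)
5. 3 guards → the north bank.  (the south bank: 3G 1P; the north bank: 3G 3P)
6. 1 prisoner ← the south bank.  (the south bank: 3G 2P; the north bank: 3G 2P)
7. 1 guard and 2 prisoners → the north bank.  (the south bank: 2G 0P; the north bank: 4G 4P)
8. 1 prisoner ← the south bank.  (the south bank: 2G 1P; the north bank: 4G 3P)
9. 2 guards and 1 prisoner → the north bank.  (the south bank: 0G 0P; the north bank: 6G 4P)

Yes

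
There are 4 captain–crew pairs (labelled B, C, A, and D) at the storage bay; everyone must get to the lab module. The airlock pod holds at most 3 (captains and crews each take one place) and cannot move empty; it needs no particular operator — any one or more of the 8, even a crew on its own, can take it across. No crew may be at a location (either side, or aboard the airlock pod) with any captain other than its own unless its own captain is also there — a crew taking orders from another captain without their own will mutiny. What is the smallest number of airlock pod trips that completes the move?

Counting alone: each trip to the lab module takes at most 3 across and each return brings at least 1 back, so after t trips out (and t−1 returns) at most 3t − (t−1) of the 8 are across; that first reaches 8 at t = 4, so at least 7 crossings are needed.
The safety rule pushes this higher. Following every safe sequence of crossings, the most of the 8 that can be at the lab module as the airlock pod arrives there on crossing 7 is 7 — never all 8.
So no plan with fewer than 9 crossings exists, and this one achieves 9:
1. captain B and crew B cross → the lab module.
2. captain B crosses ← the storage bay.
3. captain B, captain C, and crew C cross → the lab module.
4. captain B and crew B cross ← the storage bay.
5. captain A, captain B, and captain D cross → the lab module.
6. crew C crosses ← the storage bay.
7. crew B and crew C cross → the lab module.
8. crew B crosses ← the storage bay.
9. crew A, crew B, and crew D cross → the lab module.

9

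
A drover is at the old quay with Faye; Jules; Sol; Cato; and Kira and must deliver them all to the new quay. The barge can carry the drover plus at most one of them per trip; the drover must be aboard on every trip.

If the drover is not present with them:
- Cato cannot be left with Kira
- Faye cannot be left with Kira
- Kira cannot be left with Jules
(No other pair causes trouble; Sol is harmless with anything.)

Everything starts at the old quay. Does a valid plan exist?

Following every safe sequence of crossings from the start, the most of the 5 that can be at the new quay as the barge arrives there on crossings 1, 3, 5 is 1, 2, 3 respectively; the best ever achieved is 3 of 5.
From crossing 7 on, no configuration arises that was not already reachable earlier: only 18 distinct safe configurations (who is on which side, and where the barge is) can ever be reached, none of them has everyone across, and every continuation just revisits them. So no valid plan exists.

No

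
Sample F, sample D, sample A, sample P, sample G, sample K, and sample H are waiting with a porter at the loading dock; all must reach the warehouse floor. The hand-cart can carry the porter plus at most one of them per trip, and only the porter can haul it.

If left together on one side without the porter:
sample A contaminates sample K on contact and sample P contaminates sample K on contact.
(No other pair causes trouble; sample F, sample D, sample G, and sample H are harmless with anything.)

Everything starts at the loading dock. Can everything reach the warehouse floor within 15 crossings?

Yes — this plan uses 15 crossings (≤ 15):
1. Porter goes to the warehouse floor with sample K.  [the loading dock: sample A, sample D, sample F, sample G, sample H, sample P | the warehouse floor: sample K]
2. Porter goes back to the loading dock alone.  [the loading dock: sample A, sample D, sample F, sample G, sample H, sample P | the warehouse floor: sample K]
3. Porter goes to the warehouse floor with sample F.  [the loading dock: sample A, sample D, sample G, sample H, sample P | the warehouse floor: sample F, sample K]
4. Porter goes back to the loading dock alone.  [the loading dock: sample A, sample D, sample G, sample H, sample P | the warehouse floor: sample F, sample K]
5. Porter goes to the warehouse floor with sample D.  [the loading dock: sample A, sample G, sample H, sample P | the warehouse floor: sample D, sample F, sample K]
6. Porter goes back to the loading dock alone.  [the loading dock: sample A, sample G, sample H, sample P | the warehouse floor: sample D, sample F, sample K]
7. Porter goes to the warehouse floor with sample A.  [the loading dock: sample G, sample H, sample P | the warehouse floor: sample A, sample D, sample F, sample K]
8. Porter goes back to the loading dock with sample K.  [the loading dock: sample G, sample H, sample K, sample P | the warehouse floor: sample A, sample D, sample F]
9. Porter goes to the warehouse floor with sample P.  [the loading dock: sample G, sample H, sample K | the warehouse floor: sample A, sample D, sample F, sample P]
10. Porter goes back to the loading dock alone.  [the loading dock: sample G, sample H, sample K | the warehouse floor: sample A, sample D, sample F, sample P]
11. Porter goes to the warehouse floor with sample G.  [the loading dock: sample H, sample K | the warehouse floor: sample A, sample D, sample F, sample G, sample P]
12. Porter goes back to the loading dock alone.  [the loading dock: sample H, sample K | the warehouse floor: sample A, sample D, sample F, sample G, sample P]
13. Porter goes to the warehouse floor with sample H.  [the loading dock: sample K | the warehouse floor: sample A, sample D, sample F, sample G, sample H, sample P]
14. Porter goes back to the loading dock alone.  [the loading dock: sample K | the warehouse floor: sample A, sample D, sample F, sample G, sample H, sample P]
15. Porter goes to the warehouse floor with sample K.  [the loading dock: — | the warehouse floor: sample A, sample D, sample F, sample G, sample H, sample K, sample P]

Yes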